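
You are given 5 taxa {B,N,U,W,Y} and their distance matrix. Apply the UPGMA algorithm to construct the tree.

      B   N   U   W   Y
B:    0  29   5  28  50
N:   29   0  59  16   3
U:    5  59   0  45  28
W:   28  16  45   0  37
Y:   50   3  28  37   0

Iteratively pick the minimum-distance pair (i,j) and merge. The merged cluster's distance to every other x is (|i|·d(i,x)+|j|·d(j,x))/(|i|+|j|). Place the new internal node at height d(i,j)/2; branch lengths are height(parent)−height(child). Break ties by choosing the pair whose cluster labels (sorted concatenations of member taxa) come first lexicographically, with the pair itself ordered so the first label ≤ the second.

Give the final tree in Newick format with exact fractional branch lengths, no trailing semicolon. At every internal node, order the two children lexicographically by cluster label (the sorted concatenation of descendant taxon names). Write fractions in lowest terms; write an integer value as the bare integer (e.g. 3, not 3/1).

iteration 1: select N,Y (d=3); attach at lengths (3/2, 3/2); label the merged cluster NY
  updated: d(B,NY)=79/2, d(NY,U)=87/2, d(NY,W)=53/2
iteration 2: select B,U (d=5); attach at lengths (5/2, 5/2); label the merged cluster BU
  updated: d(BU,NY)=83/2, d(BU,W)=73/2
iteration 3: select NY,W (d=53/2); attach at lengths (47/4, 53/4); label the merged cluster NWY
  updated: d(BU,NWY)=239/6
iteration 4: select BU,NWY (d=239/6); attach at lengths (209/12, 20/3); label the merged cluster BNUWY
final tree: ((B:5/2,U:5/2):209/12,((N:3/2,Y:3/2):47/4,W:53/4):20/3)
total length: 685/12

((B:5/2,U:5/2):209/12,((N:3/2,Y:3/2):47/4,W:53/4):20/3)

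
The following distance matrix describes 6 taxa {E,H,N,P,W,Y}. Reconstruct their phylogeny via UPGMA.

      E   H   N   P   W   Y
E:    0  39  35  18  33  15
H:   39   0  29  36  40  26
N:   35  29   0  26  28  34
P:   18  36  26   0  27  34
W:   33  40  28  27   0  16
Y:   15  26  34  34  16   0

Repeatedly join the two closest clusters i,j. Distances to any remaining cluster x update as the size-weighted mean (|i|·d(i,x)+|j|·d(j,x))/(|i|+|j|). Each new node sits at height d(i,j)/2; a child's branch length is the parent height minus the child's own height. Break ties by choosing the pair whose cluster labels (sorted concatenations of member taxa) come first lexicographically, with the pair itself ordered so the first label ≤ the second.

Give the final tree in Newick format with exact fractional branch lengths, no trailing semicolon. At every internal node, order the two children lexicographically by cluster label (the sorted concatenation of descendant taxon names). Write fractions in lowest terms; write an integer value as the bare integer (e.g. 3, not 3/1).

1. join E+Y (d=15) ⇒ EY; edges |E|=15/2, |Y|=15/2
  updated: d(EY,H)=65/2, d(EY,N)=69/2, d(EY,P)=26, d(EY,W)=49/2
2. join EY+W (d=49/2) ⇒ EWY; edges |EY|=19/4, |W|=49/4
  updated: d(EWY,H)=35, d(EWY,N)=97/3, d(EWY,P)=79/3
3. join N+P (d=26) ⇒ NP; edges |N|=13, |P|=13
  updated: d(EWY,NP)=88/3, d(H,NP)=65/2
4. join EWY+NP (d=88/3) ⇒ ENPWY; edges |EWY|=29/12, |NP|=5/3
  updated: d(ENPWY,H)=34
5. join ENPWY+H (d=34) ⇒ EHNPWY; edges |ENPWY|=7/3, |H|=17
final tree: ((((E:15/2,Y:15/2):19/4,W:49/4):29/12,(N:13,P:13):5/3):7/3,H:17)
total length: 977/12

((((E:15/2,Y:15/2):19/4,W:49/4):29/12,(N:13,P:13):5/3):7/3,H:17)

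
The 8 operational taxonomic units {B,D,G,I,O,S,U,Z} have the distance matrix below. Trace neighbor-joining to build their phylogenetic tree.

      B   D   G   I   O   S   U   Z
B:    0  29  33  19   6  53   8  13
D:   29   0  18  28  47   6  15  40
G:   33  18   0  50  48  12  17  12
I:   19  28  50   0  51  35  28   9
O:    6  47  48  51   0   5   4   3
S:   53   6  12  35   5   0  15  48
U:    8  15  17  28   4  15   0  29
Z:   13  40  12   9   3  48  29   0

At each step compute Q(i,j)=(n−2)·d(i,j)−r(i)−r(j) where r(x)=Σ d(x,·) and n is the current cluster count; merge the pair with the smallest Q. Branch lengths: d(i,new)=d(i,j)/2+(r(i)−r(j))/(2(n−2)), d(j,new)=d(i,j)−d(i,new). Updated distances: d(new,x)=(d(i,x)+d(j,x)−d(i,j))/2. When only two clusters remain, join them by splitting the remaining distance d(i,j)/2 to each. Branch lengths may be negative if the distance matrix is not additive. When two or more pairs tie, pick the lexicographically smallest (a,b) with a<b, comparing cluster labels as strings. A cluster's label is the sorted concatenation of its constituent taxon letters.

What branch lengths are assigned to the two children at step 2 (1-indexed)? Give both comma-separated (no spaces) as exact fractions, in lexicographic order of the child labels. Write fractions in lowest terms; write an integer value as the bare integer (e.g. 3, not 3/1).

17/4,31/4

iteration 1: select D,S (d=6, Q=-321); attach at lengths (15/4, 9/4); label the merged cluster DS
  updated: d(B,DS)=38, d(DS,G)=12, d(DS,I)=57/2, d(DS,O)=23, d(DS,U)=12, d(DS,Z)=41
iteration 2: select DS,G (d=12, Q=-533/2); attach at lengths (17/4, 31/4); label the merged cluster DGS
  updated: d(B,DGS)=59/2, d(DGS,I)=133/4, d(DGS,O)=59/2, d(DGS,U)=17/2, d(DGS,Z)=41/2
iteration 3: select I,Z (d=9, Q=-715/4); attach at lengths (407/32, -119/32); label the merged cluster IZ
  updated: d(B,IZ)=23/2, d(DGS,IZ)=179/8, d(IZ,O)=45/2, d(IZ,U)=24
iteration 4: select DGS,U (d=17/2, Q=-871/8); attach at lengths (189/16, -53/16); label the merged cluster DGSU
  updated: d(B,DGSU)=29/2, d(DGSU,IZ)=303/16, d(DGSU,O)=25/2
iteration 5: select B,IZ (d=23/2, Q=-991/16); attach at lengths (33/64, 703/64); label the merged cluster BIZ
  updated: d(BIZ,DGSU)=351/32, d(BIZ,O)=17/2
iteration 6: select BIZ,DGSU (d=351/32, Q=-1023/32); attach at lengths (223/64, 479/64); label the merged cluster BDGISUZ
  updated: d(BDGISUZ,O)=321/64
iteration 7: select BDGISUZ,O (d=321/64); attach at lengths (321/128, 321/128); label the merged cluster BDGIOSUZ
final tree: (((B:33/64,(I:407/32,Z:-119/32):703/64):223/64,(((D:15/4,S:9/4):17/4,G:31/4):189/16,U:-53/16):479/64):321/128,O:321/128)
total length: 4031/64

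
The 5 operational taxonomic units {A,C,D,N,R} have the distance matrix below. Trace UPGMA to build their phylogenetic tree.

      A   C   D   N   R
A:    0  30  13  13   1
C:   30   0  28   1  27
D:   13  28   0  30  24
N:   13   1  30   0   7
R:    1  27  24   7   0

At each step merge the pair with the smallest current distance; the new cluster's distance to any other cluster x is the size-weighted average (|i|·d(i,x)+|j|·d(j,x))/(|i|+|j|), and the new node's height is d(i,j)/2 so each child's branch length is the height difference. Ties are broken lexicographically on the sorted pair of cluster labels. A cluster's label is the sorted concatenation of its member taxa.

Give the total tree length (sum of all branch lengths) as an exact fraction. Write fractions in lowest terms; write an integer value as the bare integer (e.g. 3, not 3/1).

131/4

1. join A+R (d=1) ⇒ AR; edges |A|=1/2, |R|=1/2
  updated: d(AR,C)=57/2, d(AR,D)=37/2, d(AR,N)=10
2. join C+N (d=1) ⇒ CN; edges |C|=1/2, |N|=1/2
  updated: d(AR,CN)=77/4, d(CN,D)=29
3. join AR+D (d=37/2) ⇒ ADR; edges |AR|=35/4, |D|=37/4
  updated: d(ADR,CN)=45/2
4. join ADR+CN (d=45/2) ⇒ ACDNR; edges |ADR|=2, |CN|=43/4
final tree: (((A:1/2,R:1/2):35/4,D:37/4):2,(C:1/2,N:1/2):43/4)
total length: 131/4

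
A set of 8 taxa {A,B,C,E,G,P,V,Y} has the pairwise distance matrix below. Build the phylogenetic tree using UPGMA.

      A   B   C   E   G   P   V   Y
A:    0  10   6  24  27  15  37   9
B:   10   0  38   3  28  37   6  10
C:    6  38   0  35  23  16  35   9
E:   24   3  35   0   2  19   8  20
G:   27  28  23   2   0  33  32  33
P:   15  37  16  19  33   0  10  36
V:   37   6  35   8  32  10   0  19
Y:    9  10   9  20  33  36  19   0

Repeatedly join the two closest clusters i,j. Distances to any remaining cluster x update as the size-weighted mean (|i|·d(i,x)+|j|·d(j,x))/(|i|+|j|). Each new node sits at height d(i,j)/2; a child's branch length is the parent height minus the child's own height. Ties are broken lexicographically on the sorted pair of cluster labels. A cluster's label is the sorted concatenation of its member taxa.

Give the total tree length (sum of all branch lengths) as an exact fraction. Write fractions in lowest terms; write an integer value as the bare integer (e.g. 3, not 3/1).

343/6

iteration 1: select E,G (d=2); attach at lengths (1, 1); label the merged cluster EG
  updated: d(A,EG)=51/2, d(B,EG)=31/2, d(C,EG)=29, d(EG,P)=26, d(EG,V)=20, d(EG,Y)=53/2
iteration 2: select A,C (d=6); attach at lengths (3, 3); label the merged cluster AC
  updated: d(AC,B)=24, d(AC,EG)=109/4, d(AC,P)=31/2, d(AC,V)=36, d(AC,Y)=9
iteration 3: select B,V (d=6); attach at lengths (3, 3); label the merged cluster BV
  updated: d(AC,BV)=30, d(BV,EG)=71/4, d(BV,P)=47/2, d(BV,Y)=29/2
iteration 4: select AC,Y (d=9); attach at lengths (3/2, 9/2); label the merged cluster ACY
  updated: d(ACY,BV)=149/6, d(ACY,EG)=27, d(ACY,P)=67/3
iteration 5: select BV,EG (d=71/4); attach at lengths (47/8, 63/8); label the merged cluster BEGV
  updated: d(ACY,BEGV)=311/12, d(BEGV,P)=99/4
iteration 6: select ACY,P (d=67/3); attach at lengths (20/3, 67/6); label the merged cluster ACPY
  updated: d(ACPY,BEGV)=205/8
iteration 7: select ACPY,BEGV (d=205/8); attach at lengths (79/48, 63/16); label the merged cluster ABCEGPVY
final tree: ((((A:3,C:3):3/2,Y:9/2):20/3,P:67/6):79/48,((B:3,V:3):47/8,(E:1,G:1):63/8):63/16)
total length: 343/6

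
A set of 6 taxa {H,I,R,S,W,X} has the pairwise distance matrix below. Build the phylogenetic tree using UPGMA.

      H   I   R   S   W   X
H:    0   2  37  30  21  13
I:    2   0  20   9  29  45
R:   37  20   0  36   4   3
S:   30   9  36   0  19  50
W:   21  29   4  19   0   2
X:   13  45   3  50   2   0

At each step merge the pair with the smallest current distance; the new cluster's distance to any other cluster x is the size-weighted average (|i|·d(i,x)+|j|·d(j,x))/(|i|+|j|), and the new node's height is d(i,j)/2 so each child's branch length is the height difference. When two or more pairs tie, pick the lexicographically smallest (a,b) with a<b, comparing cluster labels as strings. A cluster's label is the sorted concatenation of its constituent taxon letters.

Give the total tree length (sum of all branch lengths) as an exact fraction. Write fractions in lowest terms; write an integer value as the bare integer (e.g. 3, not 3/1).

iteration 1: select H,I (d=2); attach at lengths (1, 1); label the merged cluster HI
  updated: d(HI,R)=57/2, d(HI,S)=39/2, d(HI,W)=25, d(HI,X)=29
iteration 2: select W,X (d=2); attach at lengths (1, 1); label the merged cluster WX
  updated: d(HI,WX)=27, d(R,WX)=7/2, d(S,WX)=69/2
iteration 3: select R,WX (d=7/2); attach at lengths (7/4, 3/4); label the merged cluster RWX
  updated: d(HI,RWX)=55/2, d(RWX,S)=35
iteration 4: select HI,S (d=39/2); attach at lengths (35/4, 39/4); label the merged cluster HIS
  updated: d(HIS,RWX)=30
iteration 5: select HIS,RWX (d=30); attach at lengths (21/4, 53/4); label the merged cluster HIRSWX
final tree: (((H:1,I:1):35/4,S:39/4):21/4,(R:7/4,(W:1,X:1):3/4):53/4)
total length: 87/2

87/2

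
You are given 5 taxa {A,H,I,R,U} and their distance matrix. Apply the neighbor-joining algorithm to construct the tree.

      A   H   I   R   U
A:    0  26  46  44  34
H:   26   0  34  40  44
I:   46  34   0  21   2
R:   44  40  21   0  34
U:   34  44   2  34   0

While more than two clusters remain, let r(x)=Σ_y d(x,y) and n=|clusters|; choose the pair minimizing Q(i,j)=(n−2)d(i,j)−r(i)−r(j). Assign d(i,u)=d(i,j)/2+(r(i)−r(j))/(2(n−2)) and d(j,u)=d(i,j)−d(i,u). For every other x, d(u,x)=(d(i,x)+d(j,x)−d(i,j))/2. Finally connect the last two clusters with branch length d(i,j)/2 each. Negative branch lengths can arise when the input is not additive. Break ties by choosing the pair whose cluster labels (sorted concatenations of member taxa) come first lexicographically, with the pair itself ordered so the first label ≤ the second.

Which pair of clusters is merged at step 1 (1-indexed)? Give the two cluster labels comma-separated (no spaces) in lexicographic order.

A,H

iteration 1: select A,H (d=26, Q=-216); attach at lengths (14, 12); label the merged cluster AH
  updated: d(AH,I)=27, d(AH,R)=29, d(AH,U)=26
iteration 2: select AH,R (d=29, Q=-108); attach at lengths (14, 15); label the merged cluster AHR
  updated: d(AHR,I)=19/2, d(AHR,U)=31/2
iteration 3: select AHR,I (d=19/2, Q=-27); attach at lengths (23/2, -2); label the merged cluster AHIR
  updated: d(AHIR,U)=4
iteration 4: select AHIR,U (d=4); attach at lengths (2, 2); label the merged cluster AHIRU
final tree: ((((A:14,H:12):14,R:15):23/2,I:-2):2,U:2)
total length: 137/2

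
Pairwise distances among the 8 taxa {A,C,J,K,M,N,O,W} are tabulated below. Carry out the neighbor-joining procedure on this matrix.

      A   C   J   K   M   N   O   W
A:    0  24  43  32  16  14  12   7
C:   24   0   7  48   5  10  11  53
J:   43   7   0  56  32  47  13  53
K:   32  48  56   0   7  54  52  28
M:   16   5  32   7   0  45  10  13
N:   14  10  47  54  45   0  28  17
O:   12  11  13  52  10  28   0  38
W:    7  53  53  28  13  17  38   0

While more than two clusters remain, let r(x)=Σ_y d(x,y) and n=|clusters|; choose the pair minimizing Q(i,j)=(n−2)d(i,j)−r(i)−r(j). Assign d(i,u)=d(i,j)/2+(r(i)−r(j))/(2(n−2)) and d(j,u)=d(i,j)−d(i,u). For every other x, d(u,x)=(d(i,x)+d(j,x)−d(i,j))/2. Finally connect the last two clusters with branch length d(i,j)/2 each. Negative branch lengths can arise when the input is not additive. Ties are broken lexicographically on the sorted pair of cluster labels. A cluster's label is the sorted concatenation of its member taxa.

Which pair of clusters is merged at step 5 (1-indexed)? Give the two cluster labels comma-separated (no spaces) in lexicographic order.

A,CJKMO

iteration 1: select C,J (d=7, Q=-367); attach at lengths (-17/4, 45/4); label the merged cluster CJ
  updated: d(A,CJ)=30, d(CJ,K)=97/2, d(CJ,M)=15, d(CJ,N)=25, d(CJ,O)=17/2, d(CJ,W)=99/2
iteration 2: select K,M (d=7, Q=-585/2); attach at lengths (301/20, -161/20); label the merged cluster KM
  updated: d(A,KM)=41/2, d(CJ,KM)=113/4, d(KM,N)=46, d(KM,O)=55/2, d(KM,W)=17
iteration 3: select CJ,O (d=17/2, Q=-885/4); attach at lengths (245/32, 27/32); label the merged cluster CJO
  updated: d(A,CJO)=67/4, d(CJO,KM)=189/8, d(CJO,N)=89/4, d(CJO,W)=79/2
iteration 4: select CJO,KM (d=189/8, Q=-1107/8); attach at lengths (527/48, 607/48); label the merged cluster CJKMO
  updated: d(A,CJKMO)=109/16, d(CJKMO,N)=357/16, d(CJKMO,W)=263/16
iteration 5: select A,CJKMO (d=109/16, Q=-239/4); attach at lengths (-33/32, 251/32); label the merged cluster ACJKMO
  updated: d(ACJKMO,N)=59/4, d(ACJKMO,W)=133/16
iteration 6: select ACJKMO,N (d=59/4, Q=-641/16); attach at lengths (97/32, 375/32); label the merged cluster ACJKMNO
  updated: d(ACJKMNO,W)=169/32
iteration 7: select ACJKMNO,W (d=169/32); attach at lengths (169/64, 169/64); label the merged cluster ACJKMNOW
final tree: (((A:-33/32,(((C:-17/4,J:45/4):245/32,O:27/32):527/48,(K:301/20,M:-161/20):607/48):251/32):97/32,N:375/32):169/64,W:169/64)
total length: 2335/32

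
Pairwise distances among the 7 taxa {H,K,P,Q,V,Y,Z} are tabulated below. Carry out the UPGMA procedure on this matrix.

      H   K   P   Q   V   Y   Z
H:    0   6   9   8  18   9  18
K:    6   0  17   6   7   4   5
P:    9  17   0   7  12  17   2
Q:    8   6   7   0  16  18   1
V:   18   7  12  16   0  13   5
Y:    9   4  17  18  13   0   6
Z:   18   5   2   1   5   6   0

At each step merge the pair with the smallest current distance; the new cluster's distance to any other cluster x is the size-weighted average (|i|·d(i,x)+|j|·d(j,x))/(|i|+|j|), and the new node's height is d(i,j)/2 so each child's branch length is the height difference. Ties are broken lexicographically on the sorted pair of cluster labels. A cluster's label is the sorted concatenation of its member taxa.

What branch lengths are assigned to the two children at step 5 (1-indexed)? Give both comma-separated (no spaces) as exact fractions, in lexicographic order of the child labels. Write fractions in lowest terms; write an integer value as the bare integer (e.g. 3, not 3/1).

13/4,11/2

step 1: merge (Q,Z) at d=1; branch lengths Q→1/2, Z→1/2; new cluster QZ
  updated: d(H,QZ)=13, d(K,QZ)=11/2, d(P,QZ)=9/2, d(QZ,V)=21/2, d(QZ,Y)=12
step 2: merge (K,Y) at d=4; branch lengths K→2, Y→2; new cluster KY
  updated: d(H,KY)=15/2, d(KY,P)=17, d(KY,QZ)=35/4, d(KY,V)=10
step 3: merge (P,QZ) at d=9/2; branch lengths P→9/4, QZ→7/4; new cluster PQZ
  updated: d(H,PQZ)=35/3, d(KY,PQZ)=23/2, d(PQZ,V)=11
step 4: merge (H,KY) at d=15/2; branch lengths H→15/4, KY→7/4; new cluster HKY
  updated: d(HKY,PQZ)=104/9, d(HKY,V)=38/3
step 5: merge (PQZ,V) at d=11; branch lengths PQZ→13/4, V→11/2; new cluster PQVZ
  updated: d(HKY,PQVZ)=71/6
step 6: merge (HKY,PQVZ) at d=71/6; branch lengths HKY→13/6, PQVZ→5/12; new cluster HKPQVYZ
final tree: ((H:15/4,(K:2,Y:2):7/4):13/6,((P:9/4,(Q:1/2,Z:1/2):7/4):13/4,V:11/2):5/12)
total length: 155/6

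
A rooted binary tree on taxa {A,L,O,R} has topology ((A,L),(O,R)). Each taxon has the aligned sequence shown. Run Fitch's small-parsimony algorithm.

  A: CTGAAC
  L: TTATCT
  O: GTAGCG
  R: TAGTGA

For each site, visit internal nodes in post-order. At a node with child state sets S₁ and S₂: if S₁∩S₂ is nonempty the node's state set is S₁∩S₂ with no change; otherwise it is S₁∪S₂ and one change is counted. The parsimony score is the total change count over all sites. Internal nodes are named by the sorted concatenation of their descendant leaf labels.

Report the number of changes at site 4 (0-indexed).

[col 0] AL: children A:{C}, L:{T} ∪→ {C,T}; cost 1
[col 0] OR: children O:{G}, R:{T} ∪→ {G,T}; cost 1
[col 0] ALOR: children AL:{C,T}, OR:{G,T} ∩→ {T}; cost 0
[col 1] AL: children A:{T}, L:{T} ∩→ {T}; cost 0
[col 1] OR: children O:{T}, R:{A} ∪→ {A,T}; cost 1
[col 1] ALOR: children AL:{T}, OR:{A,T} ∩→ {T}; cost 0
[col 2] AL: children A:{G}, L:{A} ∪→ {A,G}; cost 1
[col 2] OR: children O:{A}, R:{G} ∪→ {A,G}; cost 1
[col 2] ALOR: children AL:{A,G}, OR:{A,G} ∩→ {A,G}; cost 0
[col 3] AL: children A:{A}, L:{T} ∪→ {A,T}; cost 1
[col 3] OR: children O:{G}, R:{T} ∪→ {G,T}; cost 1
[col 3] ALOR: children AL:{A,T}, OR:{G,T} ∩→ {T}; cost 0
[col 4] AL: children A:{A}, L:{C} ∪→ {A,C}; cost 1
[col 4] OR: children O:{C}, R:{G} ∪→ {C,G}; cost 1
[col 4] ALOR: children AL:{A,C}, OR:{C,G} ∩→ {C}; cost 0
[col 5] AL: children A:{C}, L:{T} ∪→ {C,T}; cost 1
[col 5] OR: children O:{G}, R:{A} ∪→ {A,G}; cost 1
[col 5] ALOR: children AL:{C,T}, OR:{A,G} ∪→ {A,C,G,T}; cost 1
per-site changes: [2, 1, 2, 2, 2, 3]; total = 12

2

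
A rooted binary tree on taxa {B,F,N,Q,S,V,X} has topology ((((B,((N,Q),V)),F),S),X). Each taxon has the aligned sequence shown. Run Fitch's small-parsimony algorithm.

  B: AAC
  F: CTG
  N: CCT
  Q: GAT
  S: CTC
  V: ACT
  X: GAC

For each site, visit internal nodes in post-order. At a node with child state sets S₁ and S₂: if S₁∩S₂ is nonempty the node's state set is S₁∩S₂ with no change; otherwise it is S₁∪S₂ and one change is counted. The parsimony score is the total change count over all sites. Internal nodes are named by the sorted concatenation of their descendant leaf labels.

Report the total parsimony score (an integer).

site 0, node NQ: N={C} ∪ Q={G} → {C,G} (+1)
site 0, node NQV: NQ={C,G} ∪ V={A} → {A,C,G} (+1)
site 0, node BNQV: B={A} ∩ NQV={A,C,G} → {A} (+0)
site 0, node BFNQV: BNQV={A} ∪ F={C} → {A,C} (+1)
site 0, node BFNQSV: BFNQV={A,C} ∩ S={C} → {C} (+0)
site 0, node BFNQSVX: BFNQSV={C} ∪ X={G} → {C,G} (+1)
site 1, node NQ: N={C} ∪ Q={A} → {A,C} (+1)
site 1, node NQV: NQ={A,C} ∩ V={C} → {C} (+0)
site 1, node BNQV: B={A} ∪ NQV={C} → {A,C} (+1)
site 1, node BFNQV: BNQV={A,C} ∪ F={T} → {A,C,T} (+1)
site 1, node BFNQSV: BFNQV={A,C,T} ∩ S={T} → {T} (+0)
site 1, node BFNQSVX: BFNQSV={T} ∪ X={A} → {A,T} (+1)
site 2, node NQ: N={T} ∩ Q={T} → {T} (+0)
site 2, node NQV: NQ={T} ∩ V={T} → {T} (+0)
site 2, node BNQV: B={C} ∪ NQV={T} → {C,T} (+1)
site 2, node BFNQV: BNQV={C,T} ∪ F={G} → {C,G,T} (+1)
site 2, node BFNQSV: BFNQV={C,G,T} ∩ S={C} → {C} (+0)
site 2, node BFNQSVX: BFNQSV={C} ∩ X={C} → {C} (+0)
per-site changes: [4, 4, 2]; total = 10

10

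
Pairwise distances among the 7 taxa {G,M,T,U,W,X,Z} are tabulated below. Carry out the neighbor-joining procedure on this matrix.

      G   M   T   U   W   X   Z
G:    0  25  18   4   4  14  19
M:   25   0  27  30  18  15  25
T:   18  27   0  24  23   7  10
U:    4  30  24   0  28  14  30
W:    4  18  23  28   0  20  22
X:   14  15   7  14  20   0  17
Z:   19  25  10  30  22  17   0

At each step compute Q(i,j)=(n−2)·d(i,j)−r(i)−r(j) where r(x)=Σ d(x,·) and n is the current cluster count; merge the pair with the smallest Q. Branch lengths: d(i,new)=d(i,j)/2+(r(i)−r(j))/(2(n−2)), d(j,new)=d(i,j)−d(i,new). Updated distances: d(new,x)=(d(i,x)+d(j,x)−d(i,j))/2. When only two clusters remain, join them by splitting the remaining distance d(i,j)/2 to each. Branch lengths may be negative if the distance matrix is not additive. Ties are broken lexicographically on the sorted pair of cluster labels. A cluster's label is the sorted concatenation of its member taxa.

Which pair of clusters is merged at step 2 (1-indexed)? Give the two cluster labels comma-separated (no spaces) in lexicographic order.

1. join G+U (d=4, Q=-194) ⇒ GU; edges |G|=-13/5, |U|=33/5
  updated: d(GU,M)=51/2, d(GU,T)=19, d(GU,W)=14, d(GU,X)=12, d(GU,Z)=45/2
2. join T+Z (d=10, Q=-285/2) ⇒ TZ; edges |T|=59/16, |Z|=101/16
  updated: d(GU,TZ)=63/4, d(M,TZ)=21, d(TZ,W)=35/2, d(TZ,X)=7
3. join M+W (d=18, Q=-95) ⇒ MW; edges |M|=32/3, |W|=22/3
  updated: d(GU,MW)=43/4, d(MW,TZ)=41/4, d(MW,X)=17/2
4. join GU+MW (d=43/4, Q=-93/2) ⇒ GMUW; edges |GU|=61/8, |MW|=25/8
  updated: d(GMUW,TZ)=61/8, d(GMUW,X)=39/8
5. join GMUW+TZ (d=61/8, Q=-39/2) ⇒ GMTUWZ; edges |GMUW|=11/4, |TZ|=39/8
  updated: d(GMTUWZ,X)=17/8
6. join GMTUWZ+X (d=17/8) ⇒ GMTUWXZ; edges |GMTUWZ|=17/16, |X|=17/16
final tree: ((((G:-13/5,U:33/5):61/8,(M:32/3,W:22/3):25/8):11/4,(T:59/16,Z:101/16):39/8):17/16,X:17/16)
total length: 105/2

T,Z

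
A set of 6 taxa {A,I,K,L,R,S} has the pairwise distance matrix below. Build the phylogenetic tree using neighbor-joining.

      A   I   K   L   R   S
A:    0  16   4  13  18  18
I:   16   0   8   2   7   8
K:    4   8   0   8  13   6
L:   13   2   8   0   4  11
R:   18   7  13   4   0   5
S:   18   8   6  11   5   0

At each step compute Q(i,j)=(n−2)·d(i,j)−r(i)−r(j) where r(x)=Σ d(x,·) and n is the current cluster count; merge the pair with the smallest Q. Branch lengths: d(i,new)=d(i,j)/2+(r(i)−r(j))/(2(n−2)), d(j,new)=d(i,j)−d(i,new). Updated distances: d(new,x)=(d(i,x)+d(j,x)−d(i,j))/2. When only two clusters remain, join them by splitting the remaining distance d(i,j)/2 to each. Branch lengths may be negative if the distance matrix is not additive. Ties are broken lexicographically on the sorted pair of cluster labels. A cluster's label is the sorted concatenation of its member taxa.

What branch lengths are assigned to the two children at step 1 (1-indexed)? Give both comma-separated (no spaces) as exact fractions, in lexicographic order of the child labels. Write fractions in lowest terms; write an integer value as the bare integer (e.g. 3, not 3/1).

step 1: merge (A,K) at d=4, Q=-92; branch lengths A→23/4, K→-7/4; new cluster AK
  updated: d(AK,I)=10, d(AK,L)=17/2, d(AK,R)=27/2, d(AK,S)=10
step 2: merge (R,S) at d=5, Q=-97/2; branch lengths R→7/4, S→13/4; new cluster RS
  updated: d(AK,RS)=37/4, d(I,RS)=5, d(L,RS)=5
step 3: merge (AK,RS) at d=37/4, Q=-57/2; branch lengths AK→27/4, RS→5/2; new cluster AKRS
  updated: d(AKRS,I)=23/8, d(AKRS,L)=17/8
step 4: merge (AKRS,I) at d=23/8, Q=-7; branch lengths AKRS→3/2, I→11/8; new cluster AIKRS
  updated: d(AIKRS,L)=5/8
step 5: merge (AIKRS,L) at d=5/8; branch lengths AIKRS→5/16, L→5/16; new cluster AIKLRS
final tree: ((((A:23/4,K:-7/4):27/4,(R:7/4,S:13/4):5/2):3/2,I:11/8):5/16,L:5/16)
total length: 87/4

23/4,-7/4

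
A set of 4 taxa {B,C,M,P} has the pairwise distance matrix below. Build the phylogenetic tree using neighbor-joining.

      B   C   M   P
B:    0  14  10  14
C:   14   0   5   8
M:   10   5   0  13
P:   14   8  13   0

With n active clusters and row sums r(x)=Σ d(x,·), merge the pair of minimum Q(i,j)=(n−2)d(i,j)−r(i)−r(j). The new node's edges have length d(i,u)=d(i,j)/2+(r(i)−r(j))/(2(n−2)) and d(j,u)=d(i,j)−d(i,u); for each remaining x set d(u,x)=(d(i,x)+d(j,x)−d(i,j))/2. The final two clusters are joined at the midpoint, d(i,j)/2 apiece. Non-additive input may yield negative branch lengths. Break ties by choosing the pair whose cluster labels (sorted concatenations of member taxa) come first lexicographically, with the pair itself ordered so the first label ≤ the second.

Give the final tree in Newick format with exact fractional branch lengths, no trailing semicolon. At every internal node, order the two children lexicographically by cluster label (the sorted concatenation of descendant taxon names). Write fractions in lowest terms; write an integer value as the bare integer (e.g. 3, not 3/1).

1. join B+M (d=10, Q=-46) ⇒ BM; edges |B|=15/2, |M|=5/2
  updated: d(BM,C)=9/2, d(BM,P)=17/2
2. join BM+C (d=9/2, Q=-21) ⇒ BCM; edges |BM|=5/2, |C|=2
  updated: d(BCM,P)=6
3. join BCM+P (d=6) ⇒ BCMP; edges |BCM|=3, |P|=3
final tree: (((B:15/2,M:5/2):5/2,C:2):3,P:3)
total length: 41/2

(((B:15/2,M:5/2):5/2,C:2):3,P:3)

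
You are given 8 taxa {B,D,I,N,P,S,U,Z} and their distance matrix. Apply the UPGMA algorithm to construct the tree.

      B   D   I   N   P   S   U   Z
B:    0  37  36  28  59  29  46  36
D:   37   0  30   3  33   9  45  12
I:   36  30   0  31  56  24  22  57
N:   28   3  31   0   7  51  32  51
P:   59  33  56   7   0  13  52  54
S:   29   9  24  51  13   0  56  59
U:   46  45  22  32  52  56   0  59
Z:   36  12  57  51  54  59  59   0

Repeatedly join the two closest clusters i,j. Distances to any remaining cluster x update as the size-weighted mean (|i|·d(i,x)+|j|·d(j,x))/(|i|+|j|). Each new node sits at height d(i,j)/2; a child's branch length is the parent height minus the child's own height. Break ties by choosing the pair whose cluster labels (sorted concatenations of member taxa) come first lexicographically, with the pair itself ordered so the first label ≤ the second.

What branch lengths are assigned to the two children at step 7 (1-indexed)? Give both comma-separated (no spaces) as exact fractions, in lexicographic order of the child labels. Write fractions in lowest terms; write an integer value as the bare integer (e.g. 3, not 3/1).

95/24,19/12

step 1: merge (D,N) at d=3; branch lengths D→3/2, N→3/2; new cluster DN
  updated: d(B,DN)=65/2, d(DN,I)=61/2, d(DN,P)=20, d(DN,S)=30, d(DN,U)=77/2, d(DN,Z)=63/2
step 2: merge (P,S) at d=13; branch lengths P→13/2, S→13/2; new cluster PS
  updated: d(B,PS)=44, d(DN,PS)=25, d(I,PS)=40, d(PS,U)=54, d(PS,Z)=113/2
step 3: merge (I,U) at d=22; branch lengths I→11, U→11; new cluster IU
  updated: d(B,IU)=41, d(DN,IU)=69/2, d(IU,PS)=47, d(IU,Z)=58
step 4: merge (DN,PS) at d=25; branch lengths DN→11, PS→6; new cluster DNPS
  updated: d(B,DNPS)=153/4, d(DNPS,IU)=163/4, d(DNPS,Z)=44
step 5: merge (B,Z) at d=36; branch lengths B→18, Z→18; new cluster BZ
  updated: d(BZ,DNPS)=329/8, d(BZ,IU)=99/2
step 6: merge (DNPS,IU) at d=163/4; branch lengths DNPS→63/8, IU→75/8; new cluster DINPSU
  updated: d(BZ,DINPSU)=527/12
step 7: merge (BZ,DINPSU) at d=527/12; branch lengths BZ→95/24, DINPSU→19/12; new cluster BDINPSUZ
final tree: ((B:18,Z:18):95/24,(((D:3/2,N:3/2):11,(P:13/2,S:13/2):6):63/8,(I:11,U:11):75/8):19/12)
total length: 2731/24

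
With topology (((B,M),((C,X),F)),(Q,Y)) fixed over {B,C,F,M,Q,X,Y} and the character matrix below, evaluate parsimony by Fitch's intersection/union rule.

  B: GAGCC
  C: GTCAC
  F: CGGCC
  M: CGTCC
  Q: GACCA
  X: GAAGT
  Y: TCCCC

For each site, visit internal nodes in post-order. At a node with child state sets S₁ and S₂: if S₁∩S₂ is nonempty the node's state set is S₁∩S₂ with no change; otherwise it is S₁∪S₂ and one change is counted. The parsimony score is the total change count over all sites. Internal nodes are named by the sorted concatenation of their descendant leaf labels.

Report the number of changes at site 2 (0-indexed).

4

BM@0: {G} ∪ {C} = {C,G} (union, +1)
CX@0: {G} ∩ {G} = {G} (intersection, +0)
CFX@0: {G} ∪ {C} = {C,G} (union, +1)
BCFMX@0: {C,G} ∩ {C,G} = {C,G} (intersection, +0)
QY@0: {G} ∪ {T} = {G,T} (union, +1)
BCFMQXY@0: {C,G} ∩ {G,T} = {G} (intersection, +0)
BM@1: {A} ∪ {G} = {A,G} (union, +1)
CX@1: {T} ∪ {A} = {A,T} (union, +1)
CFX@1: {A,T} ∪ {G} = {A,G,T} (union, +1)
BCFMX@1: {A,G} ∩ {A,G,T} = {A,G} (intersection, +0)
QY@1: {A} ∪ {C} = {A,C} (union, +1)
BCFMQXY@1: {A,G} ∩ {A,C} = {A} (intersection, +0)
BM@2: {G} ∪ {T} = {G,T} (union, +1)
CX@2: {C} ∪ {A} = {A,C} (union, +1)
CFX@2: {A,C} ∪ {G} = {A,C,G} (union, +1)
BCFMX@2: {G,T} ∩ {A,C,G} = {G} (intersection, +0)
QY@2: {C} ∩ {C} = {C} (intersection, +0)
BCFMQXY@2: {G} ∪ {C} = {C,G} (union, +1)
BM@3: {C} ∩ {C} = {C} (intersection, +0)
CX@3: {A} ∪ {G} = {A,G} (union, +1)
CFX@3: {A,G} ∪ {C} = {A,C,G} (union, +1)
BCFMX@3: {C} ∩ {A,C,G} = {C} (intersection, +0)
QY@3: {C} ∩ {C} = {C} (intersection, +0)
BCFMQXY@3: {C} ∩ {C} = {C} (intersection, +0)
BM@4: {C} ∩ {C} = {C} (intersection, +0)
CX@4: {C} ∪ {T} = {C,T} (union, +1)
CFX@4: {C,T} ∩ {C} = {C} (intersection, +0)
BCFMX@4: {C} ∩ {C} = {C} (intersection, +0)
QY@4: {A} ∪ {C} = {A,C} (union, +1)
BCFMQXY@4: {C} ∩ {A,C} = {C} (intersection, +0)
per-site changes: [3, 4, 4, 2, 2]; total = 15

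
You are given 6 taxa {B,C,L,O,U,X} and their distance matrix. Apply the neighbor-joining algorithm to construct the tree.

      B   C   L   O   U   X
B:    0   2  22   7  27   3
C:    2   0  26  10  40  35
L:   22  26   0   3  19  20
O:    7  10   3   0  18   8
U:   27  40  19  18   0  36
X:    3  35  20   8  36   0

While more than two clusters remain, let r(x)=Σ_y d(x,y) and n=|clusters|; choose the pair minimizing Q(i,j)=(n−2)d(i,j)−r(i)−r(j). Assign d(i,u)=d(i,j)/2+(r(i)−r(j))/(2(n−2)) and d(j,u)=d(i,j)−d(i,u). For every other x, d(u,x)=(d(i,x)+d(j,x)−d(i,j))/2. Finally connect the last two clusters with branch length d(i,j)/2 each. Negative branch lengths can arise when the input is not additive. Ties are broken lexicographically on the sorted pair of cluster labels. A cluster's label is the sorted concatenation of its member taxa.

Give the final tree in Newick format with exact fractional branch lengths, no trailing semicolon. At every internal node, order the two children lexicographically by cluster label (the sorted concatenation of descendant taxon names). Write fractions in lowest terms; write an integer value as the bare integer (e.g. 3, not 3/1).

((((B:-11/2,C:15/2):141/16,X:147/16):57/16,(L:11/4,U:65/4):93/16):-77/32,O:-77/32)

iteration 1: select B,C (d=2, Q=-166); attach at lengths (-11/2, 15/2); label the merged cluster BC
  updated: d(BC,L)=23, d(BC,O)=15/2, d(BC,U)=65/2, d(BC,X)=18
iteration 2: select L,U (d=19, Q=-227/2); attach at lengths (11/4, 65/4); label the merged cluster LU
  updated: d(BC,LU)=73/4, d(LU,O)=1, d(LU,X)=37/2
iteration 3: select BC,X (d=18, Q=-209/4); attach at lengths (141/16, 147/16); label the merged cluster BCX
  updated: d(BCX,LU)=75/8, d(BCX,O)=-5/4
iteration 4: select BCX,LU (d=75/8, Q=-73/8); attach at lengths (57/16, 93/16); label the merged cluster BCLUX
  updated: d(BCLUX,O)=-77/16
iteration 5: select BCLUX,O (d=-77/16); attach at lengths (-77/32, -77/32); label the merged cluster BCLOUX
final tree: ((((B:-11/2,C:15/2):141/16,X:147/16):57/16,(L:11/4,U:65/4):93/16):-77/32,O:-77/32)
total length: 697/16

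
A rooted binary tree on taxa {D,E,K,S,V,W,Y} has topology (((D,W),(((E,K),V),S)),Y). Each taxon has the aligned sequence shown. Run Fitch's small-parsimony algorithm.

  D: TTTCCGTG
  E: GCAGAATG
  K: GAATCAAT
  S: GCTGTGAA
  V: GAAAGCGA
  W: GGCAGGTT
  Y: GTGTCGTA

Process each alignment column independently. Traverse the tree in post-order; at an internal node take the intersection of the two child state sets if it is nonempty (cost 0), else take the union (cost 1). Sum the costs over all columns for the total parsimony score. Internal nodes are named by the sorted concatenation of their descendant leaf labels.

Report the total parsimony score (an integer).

26

site 0, node DW: D={T} ∪ W={G} → {G,T} (+1)
site 0, node EK: E={G} ∩ K={G} → {G} (+0)
site 0, node EKV: EK={G} ∩ V={G} → {G} (+0)
site 0, node EKSV: EKV={G} ∩ S={G} → {G} (+0)
site 0, node DEKSVW: DW={G,T} ∩ EKSV={G} → {G} (+0)
site 0, node DEKSVWY: DEKSVW={G} ∩ Y={G} → {G} (+0)
site 1, node DW: D={T} ∪ W={G} → {G,T} (+1)
site 1, node EK: E={C} ∪ K={A} → {A,C} (+1)
site 1, node EKV: EK={A,C} ∩ V={A} → {A} (+0)
site 1, node EKSV: EKV={A} ∪ S={C} → {A,C} (+1)
site 1, node DEKSVW: DW={G,T} ∪ EKSV={A,C} → {A,C,G,T} (+1)
site 1, node DEKSVWY: DEKSVW={A,C,G,T} ∩ Y={T} → {T} (+0)
site 2, node DW: D={T} ∪ W={C} → {C,T} (+1)
site 2, node EK: E={A} ∩ K={A} → {A} (+0)
site 2, node EKV: EK={A} ∩ V={A} → {A} (+0)
site 2, node EKSV: EKV={A} ∪ S={T} → {A,T} (+1)
site 2, node DEKSVW: DW={C,T} ∩ EKSV={A,T} → {T} (+0)
site 2, node DEKSVWY: DEKSVW={T} ∪ Y={G} → {G,T} (+1)
site 3, node DW: D={C} ∪ W={A} → {A,C} (+1)
site 3, node EK: E={G} ∪ K={T} → {G,T} (+1)
site 3, node EKV: EK={G,T} ∪ V={A} → {A,G,T} (+1)
site 3, node EKSV: EKV={A,G,T} ∩ S={G} → {G} (+0)
site 3, node DEKSVW: DW={A,C} ∪ EKSV={G} → {A,C,G} (+1)
site 3, node DEKSVWY: DEKSVW={A,C,G} ∪ Y={T} → {A,C,G,T} (+1)
site 4, node DW: D={C} ∪ W={G} → {C,G} (+1)
site 4, node EK: E={A} ∪ K={C} → {A,C} (+1)
site 4, node EKV: EK={A,C} ∪ V={G} → {A,C,G} (+1)
site 4, node EKSV: EKV={A,C,G} ∪ S={T} → {A,C,G,T} (+1)
site 4, node DEKSVW: DW={C,G} ∩ EKSV={A,C,G,T} → {C,G} (+0)
site 4, node DEKSVWY: DEKSVW={C,G} ∩ Y={C} → {C} (+0)
site 5, node DW: D={G} ∩ W={G} → {G} (+0)
site 5, node EK: E={A} ∩ K={A} → {A} (+0)
site 5, node EKV: EK={A} ∪ V={C} → {A,C} (+1)
site 5, node EKSV: EKV={A,C} ∪ S={G} → {A,C,G} (+1)
site 5, node DEKSVW: DW={G} ∩ EKSV={A,C,G} → {G} (+0)
site 5, node DEKSVWY: DEKSVW={G} ∩ Y={G} → {G} (+0)
site 6, node DW: D={T} ∩ W={T} → {T} (+0)
site 6, node EK: E={T} ∪ K={A} → {A,T} (+1)
site 6, node EKV: EK={A,T} ∪ V={G} → {A,G,T} (+1)
site 6, node EKSV: EKV={A,G,T} ∩ S={A} → {A} (+0)
site 6, node DEKSVW: DW={T} ∪ EKSV={A} → {A,T} (+1)
site 6, node DEKSVWY: DEKSVW={A,T} ∩ Y={T} → {T} (+0)
site 7, node DW: D={G} ∪ W={T} → {G,T} (+1)
site 7, node EK: E={G} ∪ K={T} → {G,T} (+1)
site 7, node EKV: EK={G,T} ∪ V={A} → {A,G,T} (+1)
site 7, node EKSV: EKV={A,G,T} ∩ S={A} → {A} (+0)
site 7, node DEKSVW: DW={G,T} ∪ EKSV={A} → {A,G,T} (+1)
site 7, node DEKSVWY: DEKSVW={A,G,T} ∩ Y={A} → {A} (+0)
per-site changes: [1, 4, 3, 5, 4, 2, 3, 4]; total = 26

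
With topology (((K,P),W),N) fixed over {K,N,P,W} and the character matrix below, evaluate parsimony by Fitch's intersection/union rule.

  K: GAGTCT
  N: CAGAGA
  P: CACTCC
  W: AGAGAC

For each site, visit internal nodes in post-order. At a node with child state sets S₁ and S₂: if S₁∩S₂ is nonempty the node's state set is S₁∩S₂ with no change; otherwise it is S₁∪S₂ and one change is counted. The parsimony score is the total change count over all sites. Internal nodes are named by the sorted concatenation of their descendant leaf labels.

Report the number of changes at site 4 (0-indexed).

[col 0] KP: children K:{G}, P:{C} ∪→ {C,G}; cost 1
[col 0] KPW: children KP:{C,G}, W:{A} ∪→ {A,C,G}; cost 1
[col 0] KNPW: children KPW:{A,C,G}, N:{C} ∩→ {C}; cost 0
[col 1] KP: children K:{A}, P:{A} ∩→ {A}; cost 0
[col 1] KPW: children KP:{A}, W:{G} ∪→ {A,G}; cost 1
[col 1] KNPW: children KPW:{A,G}, N:{A} ∩→ {A}; cost 0
[col 2] KP: children K:{G}, P:{C} ∪→ {C,G}; cost 1
[col 2] KPW: children KP:{C,G}, W:{A} ∪→ {A,C,G}; cost 1
[col 2] KNPW: children KPW:{A,C,G}, N:{G} ∩→ {G}; cost 0
[col 3] KP: children K:{T}, P:{T} ∩→ {T}; cost 0
[col 3] KPW: children KP:{T}, W:{G} ∪→ {G,T}; cost 1
[col 3] KNPW: children KPW:{G,T}, N:{A} ∪→ {A,G,T}; cost 1
[col 4] KP: children K:{C}, P:{C} ∩→ {C}; cost 0
[col 4] KPW: children KP:{C}, W:{A} ∪→ {A,C}; cost 1
[col 4] KNPW: children KPW:{A,C}, N:{G} ∪→ {A,C,G}; cost 1
[col 5] KP: children K:{T}, P:{C} ∪→ {C,T}; cost 1
[col 5] KPW: children KP:{C,T}, W:{C} ∩→ {C}; cost 0
[col 5] KNPW: children KPW:{C}, N:{A} ∪→ {A,C}; cost 1
per-site changes: [2, 1, 2, 2, 2, 2]; total = 11

2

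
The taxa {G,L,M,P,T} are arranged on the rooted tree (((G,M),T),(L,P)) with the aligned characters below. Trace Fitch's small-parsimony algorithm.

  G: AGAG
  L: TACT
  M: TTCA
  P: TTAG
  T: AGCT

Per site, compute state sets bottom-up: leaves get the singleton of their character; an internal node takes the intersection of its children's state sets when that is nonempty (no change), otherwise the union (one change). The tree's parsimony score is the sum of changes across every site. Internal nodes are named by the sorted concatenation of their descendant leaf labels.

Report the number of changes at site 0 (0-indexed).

GM@0: {A} ∪ {T} = {A,T} (union, +1)
GMT@0: {A,T} ∩ {A} = {A} (intersection, +0)
LP@0: {T} ∩ {T} = {T} (intersection, +0)
GLMPT@0: {A} ∪ {T} = {A,T} (union, +1)
GM@1: {G} ∪ {T} = {G,T} (union, +1)
GMT@1: {G,T} ∩ {G} = {G} (intersection, +0)
LP@1: {A} ∪ {T} = {A,T} (union, +1)
GLMPT@1: {G} ∪ {A,T} = {A,G,T} (union, +1)
GM@2: {A} ∪ {C} = {A,C} (union, +1)
GMT@2: {A,C} ∩ {C} = {C} (intersection, +0)
LP@2: {C} ∪ {A} = {A,C} (union, +1)
GLMPT@2: {C} ∩ {A,C} = {C} (intersection, +0)
GM@3: {G} ∪ {A} = {A,G} (union, +1)
GMT@3: {A,G} ∪ {T} = {A,G,T} (union, +1)
LP@3: {T} ∪ {G} = {G,T} (union, +1)
GLMPT@3: {A,G,T} ∩ {G,T} = {G,T} (intersection, +0)
per-site changes: [2, 3, 2, 3]; total = 10

2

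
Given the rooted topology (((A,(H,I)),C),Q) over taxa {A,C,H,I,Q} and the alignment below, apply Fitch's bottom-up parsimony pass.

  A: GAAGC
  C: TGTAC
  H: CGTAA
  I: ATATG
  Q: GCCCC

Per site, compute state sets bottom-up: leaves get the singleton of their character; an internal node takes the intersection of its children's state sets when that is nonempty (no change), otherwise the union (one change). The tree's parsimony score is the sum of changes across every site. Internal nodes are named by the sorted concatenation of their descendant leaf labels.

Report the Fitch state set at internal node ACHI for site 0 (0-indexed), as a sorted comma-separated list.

A,C,G,T

HI@0: {C} ∪ {A} = {A,C} (union, +1)
AHI@0: {G} ∪ {A,C} = {A,C,G} (union, +1)
ACHI@0: {A,C,G} ∪ {T} = {A,C,G,T} (union, +1)
ACHIQ@0: {A,C,G,T} ∩ {G} = {G} (intersection, +0)
HI@1: {G} ∪ {T} = {G,T} (union, +1)
AHI@1: {A} ∪ {G,T} = {A,G,T} (union, +1)
ACHI@1: {A,G,T} ∩ {G} = {G} (intersection, +0)
ACHIQ@1: {G} ∪ {C} = {C,G} (union, +1)
HI@2: {T} ∪ {A} = {A,T} (union, +1)
AHI@2: {A} ∩ {A,T} = {A} (intersection, +0)
ACHI@2: {A} ∪ {T} = {A,T} (union, +1)
ACHIQ@2: {A,T} ∪ {C} = {A,C,T} (union, +1)
HI@3: {A} ∪ {T} = {A,T} (union, +1)
AHI@3: {G} ∪ {A,T} = {A,G,T} (union, +1)
ACHI@3: {A,G,T} ∩ {A} = {A} (intersection, +0)
ACHIQ@3: {A} ∪ {C} = {A,C} (union, +1)
HI@4: {A} ∪ {G} = {A,G} (union, +1)
AHI@4: {C} ∪ {A,G} = {A,C,G} (union, +1)
ACHI@4: {A,C,G} ∩ {C} = {C} (intersection, +0)
ACHIQ@4: {C} ∩ {C} = {C} (intersection, +0)
per-site changes: [3, 3, 3, 3, 2]; total = 14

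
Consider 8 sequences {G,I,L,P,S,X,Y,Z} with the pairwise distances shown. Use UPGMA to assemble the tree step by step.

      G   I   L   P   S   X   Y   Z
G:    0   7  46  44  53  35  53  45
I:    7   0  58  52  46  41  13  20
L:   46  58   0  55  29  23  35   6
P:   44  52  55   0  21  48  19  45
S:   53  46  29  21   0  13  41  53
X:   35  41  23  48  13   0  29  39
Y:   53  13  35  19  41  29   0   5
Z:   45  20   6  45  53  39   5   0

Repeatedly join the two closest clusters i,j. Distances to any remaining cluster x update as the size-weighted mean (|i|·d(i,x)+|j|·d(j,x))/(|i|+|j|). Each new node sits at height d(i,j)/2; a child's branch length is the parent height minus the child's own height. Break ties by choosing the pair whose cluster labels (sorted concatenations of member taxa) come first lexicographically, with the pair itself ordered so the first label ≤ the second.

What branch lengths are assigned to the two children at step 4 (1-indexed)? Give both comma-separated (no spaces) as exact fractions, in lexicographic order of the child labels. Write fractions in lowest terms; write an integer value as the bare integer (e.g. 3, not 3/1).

41/4,31/4

iteration 1: select Y,Z (d=5); attach at lengths (5/2, 5/2); label the merged cluster YZ
  updated: d(G,YZ)=49, d(I,YZ)=33/2, d(L,YZ)=41/2, d(P,YZ)=32, d(S,YZ)=47, d(X,YZ)=34
iteration 2: select G,I (d=7); attach at lengths (7/2, 7/2); label the merged cluster GI
  updated: d(GI,L)=52, d(GI,P)=48, d(GI,S)=99/2, d(GI,X)=38, d(GI,YZ)=131/4
iteration 3: select S,X (d=13); attach at lengths (13/2, 13/2); label the merged cluster SX
  updated: d(GI,SX)=175/4, d(L,SX)=26, d(P,SX)=69/2, d(SX,YZ)=81/2
iteration 4: select L,YZ (d=41/2); attach at lengths (41/4, 31/4); label the merged cluster LYZ
  updated: d(GI,LYZ)=235/6, d(LYZ,P)=119/3, d(LYZ,SX)=107/3
iteration 5: select P,SX (d=69/2); attach at lengths (69/4, 43/4); label the merged cluster PSX
  updated: d(GI,PSX)=271/6, d(LYZ,PSX)=37
iteration 6: select LYZ,PSX (d=37); attach at lengths (33/4, 5/4); label the merged cluster LPSXYZ
  updated: d(GI,LPSXYZ)=253/6
iteration 7: select GI,LPSXYZ (d=253/6); attach at lengths (211/12, 31/12); label the merged cluster GILPSXYZ
final tree: ((G:7/2,I:7/2):211/12,((L:41/4,(Y:5/2,Z:5/2):31/4):33/4,(P:69/4,(S:13/2,X:13/2):43/4):5/4):31/12)
total length: 302/3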